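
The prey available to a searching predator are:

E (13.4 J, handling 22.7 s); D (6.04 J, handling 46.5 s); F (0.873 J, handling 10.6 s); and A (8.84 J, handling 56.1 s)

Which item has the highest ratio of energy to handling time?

E

In descending order of E/h:
E: 13.4/22.7 = 0.59 J/s
A: 8.84/56.1 = 0.158 J/s
D: 6.04/46.5 = 0.13 J/s
F: 0.873/10.6 = 0.0824 J/s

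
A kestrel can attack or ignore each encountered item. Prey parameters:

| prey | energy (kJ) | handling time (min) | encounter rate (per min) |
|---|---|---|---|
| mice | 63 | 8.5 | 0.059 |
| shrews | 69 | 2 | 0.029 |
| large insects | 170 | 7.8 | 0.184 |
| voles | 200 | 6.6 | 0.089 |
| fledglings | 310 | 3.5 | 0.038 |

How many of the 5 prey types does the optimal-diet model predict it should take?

4

Profitabilities (E/h, kJ/min): fledglings 88.6, shrews 34.5, voles 30.3, large insects 21.8, mice 7.41. Add prey in this order while the next type's profitability exceeds the intake rate on those already taken.
Rate on top 1: 10.4. shrews: 34.5 > 10.4 → include.
Rate on top 2: 11.57. voles: 30.3 > 11.57 → include.
Rate on top 3: 17.76. large insects: 21.8 > 17.76 → include.
Rate on top 4: 19.56. mice: 7.41 < 19.56 → exclude; stop.
Optimal diet: fledglings, shrews, voles, large insects — 4 of 5 types.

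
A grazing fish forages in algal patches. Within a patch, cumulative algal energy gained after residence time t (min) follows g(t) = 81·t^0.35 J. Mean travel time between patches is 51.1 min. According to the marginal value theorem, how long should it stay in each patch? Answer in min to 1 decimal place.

27.5 min

Maximise g(t)/(T+t): set derivative to zero → g'(t)(T+t) = g(t).
g'(t) = 0.35·81·t^-0.65. Setting 0.35·81·t^-0.65 = 81·t^0.35/(51.1+t) gives 0.35(51.1+t) = t, so 0.65·t = 0.35×51.1.
t* = 0.35×51.1/0.65 = 27.52 min.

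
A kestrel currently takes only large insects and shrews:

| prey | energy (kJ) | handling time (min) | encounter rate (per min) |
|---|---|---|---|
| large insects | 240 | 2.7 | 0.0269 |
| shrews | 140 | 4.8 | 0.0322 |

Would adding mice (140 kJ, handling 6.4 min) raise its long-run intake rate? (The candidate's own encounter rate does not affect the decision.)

Yes

On large insects and shrews alone, R = ΣλE/(1+Σλh) = 10.96/1.227 = 8.934 kJ/min.
mice: E/h = 140/6.4 = 21.88 kJ/min.
Since 21.88 > R, including mice increases the long-run rate.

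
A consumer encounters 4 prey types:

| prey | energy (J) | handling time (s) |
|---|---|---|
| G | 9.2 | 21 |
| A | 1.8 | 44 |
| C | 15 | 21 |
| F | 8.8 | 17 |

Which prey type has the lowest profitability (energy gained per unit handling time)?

In descending order of E/h:
C: 15/21 = 0.714 J/s
F: 8.8/17 = 0.518 J/s
G: 9.2/21 = 0.438 J/s
A: 1.8/44 = 0.0409 J/s

A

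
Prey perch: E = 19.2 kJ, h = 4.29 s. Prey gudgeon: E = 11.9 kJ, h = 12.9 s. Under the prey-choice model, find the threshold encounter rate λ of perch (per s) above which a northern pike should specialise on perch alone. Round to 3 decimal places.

Drop gudgeon once their profitability E₂/h₂ falls below the rate achievable on perch alone: E₂/h₂ = λE₁/(1 + λh₁).
Solve for λ: λE₁h₂ = E₂(1 + λh₁) → λ(E₁h₂ − E₂h₁) = E₂ → λ = E₂/(E₁h₂ − E₂h₁).
λ = 11.9/(19.2×12.9 − 11.9×4.29) = 11.9/196.6 = 0.06052 per s.

0.061 per s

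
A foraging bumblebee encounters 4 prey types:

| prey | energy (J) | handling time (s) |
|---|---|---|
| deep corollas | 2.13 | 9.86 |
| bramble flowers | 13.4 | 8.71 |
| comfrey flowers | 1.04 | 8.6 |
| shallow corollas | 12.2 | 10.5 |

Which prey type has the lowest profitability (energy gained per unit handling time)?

In descending order of E/h:
bramble flowers: 13.4/8.71 = 1.54 J/s
shallow corollas: 12.2/10.5 = 1.16 J/s
deep corollas: 2.13/9.86 = 0.216 J/s
comfrey flowers: 1.04/8.6 = 0.121 J/s

comfrey flowers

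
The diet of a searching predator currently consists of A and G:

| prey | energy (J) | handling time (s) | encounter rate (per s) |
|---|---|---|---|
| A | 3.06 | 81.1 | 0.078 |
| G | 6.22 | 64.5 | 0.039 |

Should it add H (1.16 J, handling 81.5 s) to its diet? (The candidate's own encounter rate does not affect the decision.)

On A and G alone, R = ΣλE/(1+Σλh) = 0.4813/9.841 = 0.0489 J/s.
H: E/h = 1.16/81.5 = 0.01423 J/s.
0.01423 < 0.0489, so adding H would lower the average — exclude it.

No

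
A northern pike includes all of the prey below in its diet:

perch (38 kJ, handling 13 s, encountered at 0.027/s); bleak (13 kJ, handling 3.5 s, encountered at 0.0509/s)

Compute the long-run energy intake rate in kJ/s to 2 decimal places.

R = Σλ_iE_i / (1 + Σλ_ih_i)
Numerator: 0.027×38 + 0.0509×13 = 1.688
Denominator: 1 + 0.027×13 + 0.0509×3.5 = 1.529
R = 1.688/1.529 = 1.104 kJ/s

1.10 kJ/s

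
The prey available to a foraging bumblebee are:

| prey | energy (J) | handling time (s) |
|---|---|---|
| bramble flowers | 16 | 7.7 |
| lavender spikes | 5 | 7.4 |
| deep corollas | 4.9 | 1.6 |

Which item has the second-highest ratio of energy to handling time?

Profitability E/h (J/s): bramble flowers = 16/7.7 = 2.08, lavender spikes = 5/7.4 = 0.676, deep corollas = 4.9/1.6 = 3.06.
Ranked: deep corollas > bramble flowers > lavender spikes.

bramble flowers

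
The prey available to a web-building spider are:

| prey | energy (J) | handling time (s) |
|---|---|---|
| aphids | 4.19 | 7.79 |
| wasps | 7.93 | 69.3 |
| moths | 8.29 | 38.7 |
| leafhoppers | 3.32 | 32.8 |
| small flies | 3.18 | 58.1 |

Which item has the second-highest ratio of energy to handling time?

In descending order of E/h:
aphids: 4.19/7.79 = 0.538 J/s
moths: 8.29/38.7 = 0.214 J/s
wasps: 7.93/69.3 = 0.114 J/s
leafhoppers: 3.32/32.8 = 0.101 J/s
small flies: 3.18/58.1 = 0.0547 J/s

moths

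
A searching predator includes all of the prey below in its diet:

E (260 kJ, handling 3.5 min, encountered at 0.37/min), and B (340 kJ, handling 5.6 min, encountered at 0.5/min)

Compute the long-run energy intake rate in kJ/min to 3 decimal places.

R = (0.37×260 + 0.5×340) / (1 + 0.37×3.5 + 0.5×5.6) = 266.2/5.095 = 52.25 kJ/min.

52.247 kJ/min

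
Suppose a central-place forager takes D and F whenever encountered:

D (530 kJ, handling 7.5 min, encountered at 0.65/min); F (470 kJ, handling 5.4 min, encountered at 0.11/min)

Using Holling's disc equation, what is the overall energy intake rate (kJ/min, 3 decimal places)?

61.246 kJ/min

Energy encountered per unit search time: 0.65×530 + 0.11×470 = 396.2 kJ/min.
Handling time per unit search time: 0.65×7.5 + 0.11×5.4 = 5.469.
Rate = 396.2/(1 + 5.469) = 61.25 kJ/min.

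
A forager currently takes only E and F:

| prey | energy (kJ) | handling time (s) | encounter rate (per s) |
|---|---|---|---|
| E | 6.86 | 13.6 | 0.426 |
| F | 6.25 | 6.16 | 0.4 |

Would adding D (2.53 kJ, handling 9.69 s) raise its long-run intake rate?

Current rate: (0.426×6.86 + 0.4×6.25)/(1 + 0.426×13.6 + 0.4×6.16) = 0.5857 kJ/s.
Profitability of D: 2.53/9.69 = 0.2611 kJ/s.
Since 0.2611 < R, time spent handling D is better spent searching.

No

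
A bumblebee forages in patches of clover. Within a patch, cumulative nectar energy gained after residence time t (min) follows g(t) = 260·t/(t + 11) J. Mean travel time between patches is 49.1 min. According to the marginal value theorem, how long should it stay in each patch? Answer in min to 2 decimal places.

By the marginal value theorem, leave when the instantaneous gain rate g'(t) equals the habitat-wide average g(t)/(T + t).
g'(t) = 260·11/(t + 11)². Setting 260·11/(t+11)² = 260t/[(t+11)(49.1+t)] gives 11(49.1+t) = t(t+11), so t² = 11×49.1 = 540.1.
t* = √540.1 = 23.24 min.

23.24 min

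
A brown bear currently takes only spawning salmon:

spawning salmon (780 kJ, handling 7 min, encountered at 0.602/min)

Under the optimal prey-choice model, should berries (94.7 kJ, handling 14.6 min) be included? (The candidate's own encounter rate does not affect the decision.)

On spawning salmon alone, R = ΣλE/(1+Σλh) = 469.6/5.214 = 90.06 kJ/min.
berries: E/h = 94.7/14.6 = 6.486 kJ/min.
Since 6.486 < R, time spent handling berries is better spent searching.

No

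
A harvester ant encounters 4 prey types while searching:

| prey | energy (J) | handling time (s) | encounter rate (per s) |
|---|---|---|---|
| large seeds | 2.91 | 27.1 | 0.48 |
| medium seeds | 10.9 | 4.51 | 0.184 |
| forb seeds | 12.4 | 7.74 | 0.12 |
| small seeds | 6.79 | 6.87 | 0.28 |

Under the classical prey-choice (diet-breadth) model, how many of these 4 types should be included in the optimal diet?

E/h in descending order: medium seeds 2.42, forb seeds 1.6, small seeds 0.988, large seeds 0.107 J/s. The optimal diet is the largest prefix of this list for which every included type satisfies E_i/h_i > R on the types above it.
Rate on top 1: 1.096. forb seeds: 1.6 > 1.096 → include.
Rate on top 2: 1.266. small seeds: 0.988 < 1.266 → exclude; stop.
Optimal diet: medium seeds, forb seeds — 2 of 4 types.

2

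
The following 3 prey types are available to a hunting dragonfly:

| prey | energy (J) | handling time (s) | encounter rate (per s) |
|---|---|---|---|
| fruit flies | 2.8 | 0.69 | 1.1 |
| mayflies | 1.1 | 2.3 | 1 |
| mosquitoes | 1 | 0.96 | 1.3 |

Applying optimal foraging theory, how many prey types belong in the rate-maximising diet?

1

Profitabilities (E/h, J/s): fruit flies 4.06, mosquitoes 1.04, mayflies 0.478. Add prey in this order while the next type's profitability exceeds the intake rate on those already taken.
Rate on top 1: 1.751. mosquitoes: 1.04 < 1.751 → exclude; stop.
Optimal diet: fruit flies — 1 of 3 types.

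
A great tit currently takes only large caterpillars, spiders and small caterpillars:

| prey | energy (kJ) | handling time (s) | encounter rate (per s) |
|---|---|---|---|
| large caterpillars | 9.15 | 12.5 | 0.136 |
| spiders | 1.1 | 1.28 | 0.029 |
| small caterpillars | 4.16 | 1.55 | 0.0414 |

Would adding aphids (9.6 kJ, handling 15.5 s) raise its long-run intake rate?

Intake rate on the current diet: R = (0.136×9.15 + 0.029×1.1 + 0.0414×4.16) / (1 + 0.136×12.5 + 0.029×1.28 + 0.0414×1.55) = 1.449/2.801 = 0.5171 kJ/s.
aphids: E/h = 9.6/15.5 = 0.6194 kJ/s.
0.6194 > 0.5171, so adding aphids raises the average — include it.

Yes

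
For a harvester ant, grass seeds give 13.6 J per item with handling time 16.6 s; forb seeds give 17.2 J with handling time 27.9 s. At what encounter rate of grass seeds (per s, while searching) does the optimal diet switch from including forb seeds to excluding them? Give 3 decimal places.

0.183 per s

At the threshold, the rate on grass seeds alone equals the profitability of forb seeds: λ·13.6/(1 + λ·16.6) = 17.2/27.9 = 0.6165.
Rearranging, λ(13.6 − 0.6165×16.6) = 0.6165, so λ = 0.6165/3.366 = 0.1831 per s.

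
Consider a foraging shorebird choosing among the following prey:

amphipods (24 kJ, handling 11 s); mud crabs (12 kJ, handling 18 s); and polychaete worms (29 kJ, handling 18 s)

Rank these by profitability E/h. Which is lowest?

Profitability E/h (kJ/s): amphipods = 24/11 = 2.18, mud crabs = 12/18 = 0.667, polychaete worms = 29/18 = 1.61.
Ranked: amphipods > polychaete worms > mud crabs.

mud crabs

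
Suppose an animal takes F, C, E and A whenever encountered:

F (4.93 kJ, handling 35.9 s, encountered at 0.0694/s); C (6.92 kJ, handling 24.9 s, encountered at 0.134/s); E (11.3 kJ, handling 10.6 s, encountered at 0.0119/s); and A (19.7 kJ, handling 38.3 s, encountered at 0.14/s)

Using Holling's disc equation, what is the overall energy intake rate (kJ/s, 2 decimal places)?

Energy encountered per unit search time: 0.0694×4.93 + 0.134×6.92 + 0.0119×11.3 + 0.14×19.7 = 4.162 kJ/s.
Handling time per unit search time: 0.0694×35.9 + 0.134×24.9 + 0.0119×10.6 + 0.14×38.3 = 11.32.
Rate = 4.162/(1 + 11.32) = 0.3379 kJ/s.

0.34 kJ/s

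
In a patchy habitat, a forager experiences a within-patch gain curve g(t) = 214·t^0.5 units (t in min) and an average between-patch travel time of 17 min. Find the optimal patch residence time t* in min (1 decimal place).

Optimal t* satisfies g'(t*) = g(t*)/(T + t*).
g'(t) = 0.5·214·t^-0.5. Setting 0.5·214·t^-0.5 = 214·t^0.5/(17+t) gives 0.5(17+t) = t, so 0.50·t = 0.5×17.
t* = 0.5×17/0.50 = 17 min.

17.0 min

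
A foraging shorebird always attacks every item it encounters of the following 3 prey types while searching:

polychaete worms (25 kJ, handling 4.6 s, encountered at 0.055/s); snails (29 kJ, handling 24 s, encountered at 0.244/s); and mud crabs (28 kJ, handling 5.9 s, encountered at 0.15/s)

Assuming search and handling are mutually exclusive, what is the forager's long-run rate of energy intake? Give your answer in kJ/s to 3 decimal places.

R = Σλ_iE_i / (1 + Σλ_ih_i)
Numerator: 0.055×25 + 0.244×29 + 0.15×28 = 12.65
Denominator: 1 + 0.055×4.6 + 0.244×24 + 0.15×5.9 = 7.994
R = 12.65/7.994 = 1.583 kJ/s

1.583 kJ/s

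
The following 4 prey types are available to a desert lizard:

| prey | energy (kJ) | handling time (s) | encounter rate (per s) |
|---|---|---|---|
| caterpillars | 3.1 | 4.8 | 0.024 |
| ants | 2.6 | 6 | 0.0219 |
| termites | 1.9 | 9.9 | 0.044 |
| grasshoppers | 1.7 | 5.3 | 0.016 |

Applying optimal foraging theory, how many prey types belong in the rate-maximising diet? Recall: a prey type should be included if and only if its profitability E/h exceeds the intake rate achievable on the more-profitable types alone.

Profitabilities (E/h, kJ/s): caterpillars 0.646, ants 0.433, grasshoppers 0.321, termites 0.192. Add prey in this order while the next type's profitability exceeds the intake rate on those already taken.
Rate on top 1: 0.06671. ants: 0.433 > 0.06671 → include.
Rate on top 2: 0.1054. grasshoppers: 0.321 > 0.1054 → include.
Rate on top 3: 0.1191. termites: 0.192 > 0.1191 → include.
Optimal diet: caterpillars, ants, grasshoppers, termites — 4 of 4 types.

4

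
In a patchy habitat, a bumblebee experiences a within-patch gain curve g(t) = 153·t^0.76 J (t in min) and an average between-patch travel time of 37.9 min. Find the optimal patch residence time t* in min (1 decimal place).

By the marginal value theorem, leave when the instantaneous gain rate g'(t) equals the habitat-wide average g(t)/(T + t).
g'(t) = 0.76·153·t^-0.24. Setting 0.76·153·t^-0.24 = 153·t^0.76/(37.9+t) gives 0.76(37.9+t) = t, so 0.24·t = 0.76×37.9.
t* = 0.76×37.9/0.24 = 120 min.

120.0 min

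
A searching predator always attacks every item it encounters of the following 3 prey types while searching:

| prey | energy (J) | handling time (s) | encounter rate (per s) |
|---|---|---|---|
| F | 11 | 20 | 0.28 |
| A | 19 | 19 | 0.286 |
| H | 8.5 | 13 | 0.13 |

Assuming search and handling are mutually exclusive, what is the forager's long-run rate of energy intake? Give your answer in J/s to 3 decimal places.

0.701 J/s

Energy encountered per unit search time: 0.28×11 + 0.286×19 + 0.13×8.5 = 9.619 J/s.
Handling time per unit search time: 0.28×20 + 0.286×19 + 0.13×13 = 12.72.
Rate = 9.619/(1 + 12.72) = 0.7009 J/s.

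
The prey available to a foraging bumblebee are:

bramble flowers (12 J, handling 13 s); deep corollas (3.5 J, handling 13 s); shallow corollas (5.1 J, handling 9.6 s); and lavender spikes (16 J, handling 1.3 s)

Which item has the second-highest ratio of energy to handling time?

bramble flowers

Profitability E/h (J/s): bramble flowers = 12/13 = 0.923, deep corollas = 3.5/13 = 0.269, shallow corollas = 5.1/9.6 = 0.531, lavender spikes = 16/1.3 = 12.3.
Ranked: lavender spikes > bramble flowers > shallow corollas > deep corollas.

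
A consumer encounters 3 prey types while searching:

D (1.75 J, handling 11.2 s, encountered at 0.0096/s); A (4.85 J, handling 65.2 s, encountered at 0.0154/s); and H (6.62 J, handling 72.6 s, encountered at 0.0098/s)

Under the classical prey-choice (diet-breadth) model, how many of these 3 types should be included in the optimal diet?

Rank by E/h (J/s): D 0.156, H 0.0912, A 0.0744. Include each in turn until the next type's E/h falls below the running intake rate.
Rate on top 1: 0.01517. H: 0.0912 > 0.01517 → include.
Rate on top 2: 0.0449. A: 0.0744 > 0.0449 → include.
Optimal diet: D, H, A — 3 of 3 types.

3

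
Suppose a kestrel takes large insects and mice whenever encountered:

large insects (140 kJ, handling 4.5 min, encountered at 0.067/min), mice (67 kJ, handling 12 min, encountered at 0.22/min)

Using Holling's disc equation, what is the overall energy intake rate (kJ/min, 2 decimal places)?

R = Σλ_iE_i / (1 + Σλ_ih_i)
Numerator: 0.067×140 + 0.22×67 = 24.12
Denominator: 1 + 0.067×4.5 + 0.22×12 = 3.942
R = 24.12/3.942 = 6.119 kJ/min

6.12 kJ/min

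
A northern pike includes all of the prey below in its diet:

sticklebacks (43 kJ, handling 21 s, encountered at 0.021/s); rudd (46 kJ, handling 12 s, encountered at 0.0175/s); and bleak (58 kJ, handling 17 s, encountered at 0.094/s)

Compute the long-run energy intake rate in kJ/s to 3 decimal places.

R = Σλ_iE_i / (1 + Σλ_ih_i)
Numerator: 0.021×43 + 0.0175×46 + 0.094×58 = 7.16
Denominator: 1 + 0.021×21 + 0.0175×12 + 0.094×17 = 3.249
R = 7.16/3.249 = 2.204 kJ/s

2.204 kJ/s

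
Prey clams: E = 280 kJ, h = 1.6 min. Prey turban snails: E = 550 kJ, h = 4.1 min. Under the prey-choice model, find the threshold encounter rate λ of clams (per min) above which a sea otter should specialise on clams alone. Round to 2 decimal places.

2.05 per min

The zero-one rule: include turban snails iff E₂/h₂ > λE₁/(1+λh₁). Equality gives the switch point.
λE₁h₂ = E₂ + λE₂h₁ ⇒ λ = E₂/(E₁h₂ − E₂h₁) = 550/(1148 − 880) = 2.052 per min.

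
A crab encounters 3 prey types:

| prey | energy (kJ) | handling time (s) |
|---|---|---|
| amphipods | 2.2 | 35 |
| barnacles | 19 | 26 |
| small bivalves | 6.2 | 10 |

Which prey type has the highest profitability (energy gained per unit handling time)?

In descending order of E/h:
barnacles: 19/26 = 0.731 kJ/s
small bivalves: 6.2/10 = 0.62 kJ/s
amphipods: 2.2/35 = 0.0629 kJ/s

barnacles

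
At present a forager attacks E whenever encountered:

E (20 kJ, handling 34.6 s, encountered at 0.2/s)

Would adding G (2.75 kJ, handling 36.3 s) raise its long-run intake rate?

No

On E alone, R = ΣλE/(1+Σλh) = 4/7.92 = 0.5051 kJ/s.
G: E/h = 2.75/36.3 = 0.07576 kJ/s.
0.07576 < 0.5051, so adding G would lower the average — exclude it.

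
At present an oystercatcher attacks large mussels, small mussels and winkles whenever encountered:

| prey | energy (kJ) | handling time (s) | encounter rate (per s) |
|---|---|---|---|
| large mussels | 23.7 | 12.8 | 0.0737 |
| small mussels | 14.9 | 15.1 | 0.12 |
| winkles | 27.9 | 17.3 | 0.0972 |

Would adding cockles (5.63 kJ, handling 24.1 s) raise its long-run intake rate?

On large mussels, small mussels and winkles alone, R = ΣλE/(1+Σλh) = 6.247/5.437 = 1.149 kJ/s.
Profitability of cockles: 5.63/24.1 = 0.2336 kJ/s.
0.2336 < 1.149, so adding cockles would lower the average — exclude it.

No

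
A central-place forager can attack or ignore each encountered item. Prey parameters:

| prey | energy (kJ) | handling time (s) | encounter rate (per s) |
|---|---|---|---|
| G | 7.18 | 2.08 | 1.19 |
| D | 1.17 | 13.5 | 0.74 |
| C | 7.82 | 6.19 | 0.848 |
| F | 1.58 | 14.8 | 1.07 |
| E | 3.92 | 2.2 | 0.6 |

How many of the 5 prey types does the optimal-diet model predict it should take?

1

Rank by E/h (kJ/s): G 3.45, E 1.78, C 1.26, F 0.107, D 0.0867. Include each in turn until the next type's E/h falls below the running intake rate.
Rate on top 1: 2.459. E: 1.78 < 2.459 → exclude; stop.
Optimal diet: G — 1 of 5 types.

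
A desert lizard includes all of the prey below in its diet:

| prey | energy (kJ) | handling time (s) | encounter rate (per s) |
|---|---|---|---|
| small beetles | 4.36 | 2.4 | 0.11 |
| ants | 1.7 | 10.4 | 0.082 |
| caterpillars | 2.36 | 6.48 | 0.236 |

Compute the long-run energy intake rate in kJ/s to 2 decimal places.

0.32 kJ/s

R = (0.11×4.36 + 0.082×1.7 + 0.236×2.36) / (1 + 0.11×2.4 + 0.082×10.4 + 0.236×6.48) = 1.176/3.646 = 0.3225 kJ/s.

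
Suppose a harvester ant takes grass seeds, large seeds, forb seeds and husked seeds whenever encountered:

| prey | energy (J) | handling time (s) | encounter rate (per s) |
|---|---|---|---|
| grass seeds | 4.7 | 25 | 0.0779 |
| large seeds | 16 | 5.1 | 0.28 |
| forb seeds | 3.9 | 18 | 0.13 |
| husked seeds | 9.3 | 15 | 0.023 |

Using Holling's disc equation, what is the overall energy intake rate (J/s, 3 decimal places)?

R = Σλ_iE_i / (1 + Σλ_ih_i)
Numerator: 0.0779×4.7 + 0.28×16 + 0.13×3.9 + 0.023×9.3 = 5.567
Denominator: 1 + 0.0779×25 + 0.28×5.1 + 0.13×18 + 0.023×15 = 7.06
R = 5.567/7.06 = 0.7885 J/s

0.788 J/s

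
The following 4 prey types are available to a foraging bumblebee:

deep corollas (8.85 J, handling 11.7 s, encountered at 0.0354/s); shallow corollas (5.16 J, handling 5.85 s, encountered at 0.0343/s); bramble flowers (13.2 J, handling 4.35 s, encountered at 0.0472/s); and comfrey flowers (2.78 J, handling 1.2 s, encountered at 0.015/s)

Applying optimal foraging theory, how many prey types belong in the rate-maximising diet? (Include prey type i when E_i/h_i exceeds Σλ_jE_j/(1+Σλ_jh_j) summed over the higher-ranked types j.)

Profitabilities (E/h, J/s): bramble flowers 3.03, comfrey flowers 2.32, shallow corollas 0.882, deep corollas 0.756. Add prey in this order while the next type's profitability exceeds the intake rate on those already taken.
Rate on top 1: 0.5169. comfrey flowers: 2.32 > 0.5169 → include.
Rate on top 2: 0.5434. shallow corollas: 0.882 > 0.5434 → include.
Rate on top 3: 0.5911. deep corollas: 0.756 > 0.5911 → include.
Optimal diet: bramble flowers, comfrey flowers, shallow corollas, deep corollas — 4 of 4 types.

4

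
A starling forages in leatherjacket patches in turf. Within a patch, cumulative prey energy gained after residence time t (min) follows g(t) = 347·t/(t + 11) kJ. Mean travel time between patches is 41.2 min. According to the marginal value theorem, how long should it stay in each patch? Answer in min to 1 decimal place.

21.3 min

Optimal t* satisfies g'(t*) = g(t*)/(T + t*).
g'(t) = 347·11/(t + 11)². Setting 347·11/(t+11)² = 347t/[(t+11)(41.2+t)] gives 11(41.2+t) = t(t+11), so t² = 11×41.2 = 453.2.
t* = √453.2 = 21.29 min.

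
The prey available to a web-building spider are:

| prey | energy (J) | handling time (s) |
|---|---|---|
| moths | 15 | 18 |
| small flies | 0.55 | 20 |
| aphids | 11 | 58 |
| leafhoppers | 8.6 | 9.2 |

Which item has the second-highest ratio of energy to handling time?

moths

Profitability E/h (J/s): moths = 15/18 = 0.833, small flies = 0.55/20 = 0.0275, aphids = 11/58 = 0.19, leafhoppers = 8.6/9.2 = 0.935.
Ranked: leafhoppers > moths > aphids > small flies.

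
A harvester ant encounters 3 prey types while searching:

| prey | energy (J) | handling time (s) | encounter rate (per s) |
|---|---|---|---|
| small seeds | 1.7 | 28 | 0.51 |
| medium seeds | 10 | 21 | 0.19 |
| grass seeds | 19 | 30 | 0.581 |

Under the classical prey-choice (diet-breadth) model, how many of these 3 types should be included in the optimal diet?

Profitabilities (E/h, J/s): grass seeds 0.633, medium seeds 0.476, small seeds 0.0607. Add prey in this order while the next type's profitability exceeds the intake rate on those already taken.
Rate on top 1: 0.599. medium seeds: 0.476 < 0.599 → exclude; stop.
Optimal diet: grass seeds — 1 of 3 types.

1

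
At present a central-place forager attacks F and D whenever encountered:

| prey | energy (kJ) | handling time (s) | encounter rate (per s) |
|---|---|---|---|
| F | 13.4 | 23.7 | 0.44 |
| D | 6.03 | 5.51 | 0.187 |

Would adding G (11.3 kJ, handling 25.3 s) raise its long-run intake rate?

No

Intake rate on the current diet: R = (0.44×13.4 + 0.187×6.03) / (1 + 0.44×23.7 + 0.187×5.51) = 7.024/12.46 = 0.5638 kJ/s.
G: E/h = 11.3/25.3 = 0.4466 kJ/s.
0.4466 < 0.5638, so adding G would lower the average — exclude it.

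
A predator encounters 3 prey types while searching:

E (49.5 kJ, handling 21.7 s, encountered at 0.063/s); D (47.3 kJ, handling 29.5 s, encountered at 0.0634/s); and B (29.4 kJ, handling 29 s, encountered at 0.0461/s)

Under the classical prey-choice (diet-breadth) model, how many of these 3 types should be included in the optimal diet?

2

Profitabilities (E/h, kJ/s): E 2.28, D 1.6, B 1.01. Add prey in this order while the next type's profitability exceeds the intake rate on those already taken.
Rate on top 1: 1.317. D: 1.6 > 1.317 → include.
Rate on top 2: 1.444. B: 1.01 < 1.444 → exclude; stop.
Optimal diet: E, D — 2 of 3 types.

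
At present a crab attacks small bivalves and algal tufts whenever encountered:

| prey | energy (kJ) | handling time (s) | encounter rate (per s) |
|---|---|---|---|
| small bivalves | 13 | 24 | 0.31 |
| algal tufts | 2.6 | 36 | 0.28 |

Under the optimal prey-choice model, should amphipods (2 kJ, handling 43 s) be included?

No

Current rate: (0.31×13 + 0.28×2.6)/(1 + 0.31×24 + 0.28×36) = 0.2569 kJ/s.
amphipods: E/h = 2/43 = 0.04651 kJ/s.
Since 0.04651 < R, time spent handling amphipods is better spent searching.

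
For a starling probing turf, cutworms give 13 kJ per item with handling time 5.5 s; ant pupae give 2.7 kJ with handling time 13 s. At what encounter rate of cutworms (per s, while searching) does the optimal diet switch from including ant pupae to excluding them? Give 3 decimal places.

Drop ant pupae once their profitability E₂/h₂ falls below the rate achievable on cutworms alone: E₂/h₂ = λE₁/(1 + λh₁).
Solve for λ: λE₁h₂ = E₂(1 + λh₁) → λ(E₁h₂ − E₂h₁) = E₂ → λ = E₂/(E₁h₂ − E₂h₁).
λ = 2.7/(13×13 − 2.7×5.5) = 2.7/154.2 = 0.01752 per s.

0.018 per s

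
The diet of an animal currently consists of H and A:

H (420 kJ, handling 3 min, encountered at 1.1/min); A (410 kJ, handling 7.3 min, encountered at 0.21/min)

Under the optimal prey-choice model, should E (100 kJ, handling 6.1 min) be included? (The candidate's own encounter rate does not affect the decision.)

Intake rate on the current diet: R = (1.1×420 + 0.21×410) / (1 + 1.1×3 + 0.21×7.3) = 548.1/5.833 = 93.97 kJ/min.
E: E/h = 100/6.1 = 16.39 kJ/min.
16.39 < 93.97, so adding E would lower the average — exclude it.

No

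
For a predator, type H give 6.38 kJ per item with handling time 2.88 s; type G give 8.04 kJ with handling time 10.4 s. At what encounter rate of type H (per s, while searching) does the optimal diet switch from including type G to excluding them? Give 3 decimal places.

Drop type G once their profitability E₂/h₂ falls below the rate achievable on type H alone: E₂/h₂ = λE₁/(1 + λh₁).
Solve for λ: λE₁h₂ = E₂(1 + λh₁) → λ(E₁h₂ − E₂h₁) = E₂ → λ = E₂/(E₁h₂ − E₂h₁).
λ = 8.04/(6.38×10.4 − 8.04×2.88) = 8.04/43.2 = 0.1861 per s.

0.186 per s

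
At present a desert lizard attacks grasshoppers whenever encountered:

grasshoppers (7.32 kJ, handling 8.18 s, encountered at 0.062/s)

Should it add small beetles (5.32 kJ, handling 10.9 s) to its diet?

Current rate: (0.062×7.32)/(1 + 0.062×8.18) = 0.3011 kJ/s.
Profitability of small beetles: 5.32/10.9 = 0.4881 kJ/s.
Since 0.4881 > R, including small beetles increases the long-run rate.

Yes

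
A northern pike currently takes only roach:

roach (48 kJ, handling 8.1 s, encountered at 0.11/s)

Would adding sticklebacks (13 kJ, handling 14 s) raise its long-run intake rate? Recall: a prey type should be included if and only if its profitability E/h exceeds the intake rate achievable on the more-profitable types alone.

No

Current rate: (0.11×48)/(1 + 0.11×8.1) = 2.792 kJ/s.
sticklebacks: E/h = 13/14 = 0.9286 kJ/s.
Since 0.9286 < R, time spent handling sticklebacks is better spent searching.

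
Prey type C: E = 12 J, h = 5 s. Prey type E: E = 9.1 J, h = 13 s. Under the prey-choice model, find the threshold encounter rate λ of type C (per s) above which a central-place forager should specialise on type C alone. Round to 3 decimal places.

0.082 per s

The zero-one rule: include type E iff E₂/h₂ > λE₁/(1+λh₁). Equality gives the switch point.
λE₁h₂ = E₂ + λE₂h₁ ⇒ λ = E₂/(E₁h₂ − E₂h₁) = 9.1/(156 − 45.5) = 0.08235 per s.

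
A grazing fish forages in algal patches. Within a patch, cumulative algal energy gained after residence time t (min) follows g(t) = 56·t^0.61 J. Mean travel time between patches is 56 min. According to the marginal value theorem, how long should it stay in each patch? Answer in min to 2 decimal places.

Maximise g(t)/(T+t): set derivative to zero → g'(t)(T+t) = g(t).
g'(t) = 0.61·56·t^-0.39. Setting 0.61·56·t^-0.39 = 56·t^0.61/(56+t) gives 0.61(56+t) = t, so 0.39·t = 0.61×56.
t* = 0.61×56/0.39 = 87.59 min.

87.59 min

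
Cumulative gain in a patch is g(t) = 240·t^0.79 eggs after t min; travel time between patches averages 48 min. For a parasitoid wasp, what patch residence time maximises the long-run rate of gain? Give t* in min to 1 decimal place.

180.6 min

Optimal t* satisfies g'(t*) = g(t*)/(T + t*).
g'(t) = 0.79·240·t^-0.21. Setting 0.79·240·t^-0.21 = 240·t^0.79/(48+t) gives 0.79(48+t) = t, so 0.21·t = 0.79×48.
t* = 0.79×48/0.21 = 180.6 min.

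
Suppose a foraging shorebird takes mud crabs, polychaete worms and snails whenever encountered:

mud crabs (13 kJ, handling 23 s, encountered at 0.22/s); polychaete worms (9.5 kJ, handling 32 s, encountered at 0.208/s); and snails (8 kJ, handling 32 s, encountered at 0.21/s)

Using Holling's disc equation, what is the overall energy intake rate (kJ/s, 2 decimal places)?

0.34 kJ/s

R = Σλ_iE_i / (1 + Σλ_ih_i)
Numerator: 0.22×13 + 0.208×9.5 + 0.21×8 = 6.516
Denominator: 1 + 0.22×23 + 0.208×32 + 0.21×32 = 19.44
R = 6.516/19.44 = 0.3353 kJ/s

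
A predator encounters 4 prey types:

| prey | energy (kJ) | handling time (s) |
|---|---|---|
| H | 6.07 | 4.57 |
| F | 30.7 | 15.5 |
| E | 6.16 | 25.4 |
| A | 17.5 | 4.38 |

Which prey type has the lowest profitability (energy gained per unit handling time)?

In descending order of E/h:
A: 17.5/4.38 = 4 kJ/s
F: 30.7/15.5 = 1.98 kJ/s
H: 6.07/4.57 = 1.33 kJ/s
E: 6.16/25.4 = 0.243 kJ/s

E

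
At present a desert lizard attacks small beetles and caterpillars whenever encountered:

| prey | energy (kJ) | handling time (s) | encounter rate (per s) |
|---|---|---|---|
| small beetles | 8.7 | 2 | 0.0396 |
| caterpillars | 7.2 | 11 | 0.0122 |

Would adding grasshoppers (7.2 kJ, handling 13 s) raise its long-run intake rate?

Intake rate on the current diet: R = (0.0396×8.7 + 0.0122×7.2) / (1 + 0.0396×2 + 0.0122×11) = 0.4324/1.213 = 0.3563 kJ/s.
grasshoppers: E/h = 7.2/13 = 0.5538 kJ/s.
Since 0.5538 > R, including grasshoppers increases the long-run rate.

Yes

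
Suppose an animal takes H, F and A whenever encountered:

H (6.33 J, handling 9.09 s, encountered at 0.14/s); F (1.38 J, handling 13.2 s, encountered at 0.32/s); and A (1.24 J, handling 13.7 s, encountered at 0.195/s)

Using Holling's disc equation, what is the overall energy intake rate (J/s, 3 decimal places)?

0.171 J/s

R = (0.14×6.33 + 0.32×1.38 + 0.195×1.24) / (1 + 0.14×9.09 + 0.32×13.2 + 0.195×13.7) = 1.57/9.168 = 0.1712 J/s.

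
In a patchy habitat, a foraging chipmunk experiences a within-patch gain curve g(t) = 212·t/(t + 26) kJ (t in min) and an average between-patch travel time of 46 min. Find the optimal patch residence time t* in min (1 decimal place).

34.6 min

By the marginal value theorem, leave when the instantaneous gain rate g'(t) equals the habitat-wide average g(t)/(T + t).
g'(t) = 212·26/(t + 26)². Setting 212·26/(t+26)² = 212t/[(t+26)(46+t)] gives 26(46+t) = t(t+26), so t² = 26×46 = 1196.
t* = √1196 = 34.58 min.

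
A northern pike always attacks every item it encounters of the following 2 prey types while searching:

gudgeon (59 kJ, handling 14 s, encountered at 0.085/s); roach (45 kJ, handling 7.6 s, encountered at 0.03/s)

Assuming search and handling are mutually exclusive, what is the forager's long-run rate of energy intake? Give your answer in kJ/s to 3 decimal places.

R = (0.085×59 + 0.03×45) / (1 + 0.085×14 + 0.03×7.6) = 6.365/2.418 = 2.632 kJ/s.

2.632 kJ/s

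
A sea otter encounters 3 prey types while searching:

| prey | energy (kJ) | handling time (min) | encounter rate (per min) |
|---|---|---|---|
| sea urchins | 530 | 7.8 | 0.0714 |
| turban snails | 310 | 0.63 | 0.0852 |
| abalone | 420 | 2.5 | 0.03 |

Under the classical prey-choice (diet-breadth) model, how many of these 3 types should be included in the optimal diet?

Profitabilities (E/h, kJ/min): turban snails 492, abalone 168, sea urchins 67.9. Add prey in this order while the next type's profitability exceeds the intake rate on those already taken.
Rate on top 1: 25.07. abalone: 168 > 25.07 → include.
Rate on top 2: 34.56. sea urchins: 67.9 > 34.56 → include.
Optimal diet: turban snails, abalone, sea urchins — 3 of 3 types.

3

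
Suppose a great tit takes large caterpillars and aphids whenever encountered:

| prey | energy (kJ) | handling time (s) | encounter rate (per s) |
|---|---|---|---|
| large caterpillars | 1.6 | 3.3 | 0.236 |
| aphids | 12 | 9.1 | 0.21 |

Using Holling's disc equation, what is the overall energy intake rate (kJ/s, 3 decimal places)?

0.785 kJ/s

R = Σλ_iE_i / (1 + Σλ_ih_i)
Numerator: 0.236×1.6 + 0.21×12 = 2.898
Denominator: 1 + 0.236×3.3 + 0.21×9.1 = 3.69
R = 2.898/3.69 = 0.7853 kJ/s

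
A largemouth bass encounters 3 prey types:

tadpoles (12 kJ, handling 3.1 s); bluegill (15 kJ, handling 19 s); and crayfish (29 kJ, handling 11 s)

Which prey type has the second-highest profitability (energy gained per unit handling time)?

In descending order of E/h:
tadpoles: 12/3.1 = 3.87 kJ/s
crayfish: 29/11 = 2.64 kJ/s
bluegill: 15/19 = 0.789 kJ/s

crayfish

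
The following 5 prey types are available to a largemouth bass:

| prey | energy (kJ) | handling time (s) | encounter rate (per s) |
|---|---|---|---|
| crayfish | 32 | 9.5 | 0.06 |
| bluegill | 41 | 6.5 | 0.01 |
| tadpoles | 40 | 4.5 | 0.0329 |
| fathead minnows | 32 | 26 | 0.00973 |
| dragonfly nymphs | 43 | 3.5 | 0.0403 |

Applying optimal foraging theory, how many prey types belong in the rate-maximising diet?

Profitabilities (E/h, kJ/s): dragonfly nymphs 12.3, tadpoles 8.89, bluegill 6.31, crayfish 3.37, fathead minnows 1.23. Add prey in this order while the next type's profitability exceeds the intake rate on those already taken.
Rate on top 1: 1.519. tadpoles: 8.89 > 1.519 → include.
Rate on top 2: 2.365. bluegill: 6.31 > 2.365 → include.
Rate on top 3: 2.554. crayfish: 3.37 > 2.554 → include.
Rate on top 4: 2.796. fathead minnows: 1.23 < 2.796 → exclude; stop.
Optimal diet: dragonfly nymphs, tadpoles, bluegill, crayfish — 4 of 5 types.

4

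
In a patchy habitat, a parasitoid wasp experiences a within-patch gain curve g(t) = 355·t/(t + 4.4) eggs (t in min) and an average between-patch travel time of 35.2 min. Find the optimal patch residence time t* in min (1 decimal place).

12.4 min

By the marginal value theorem, leave when the instantaneous gain rate g'(t) equals the habitat-wide average g(t)/(T + t).
g'(t) = 355·4.4/(t + 4.4)². Setting 355·4.4/(t+4.4)² = 355t/[(t+4.4)(35.2+t)] gives 4.4(35.2+t) = t(t+4.4), so t² = 4.4×35.2 = 154.9.
t* = √154.9 = 12.45 min.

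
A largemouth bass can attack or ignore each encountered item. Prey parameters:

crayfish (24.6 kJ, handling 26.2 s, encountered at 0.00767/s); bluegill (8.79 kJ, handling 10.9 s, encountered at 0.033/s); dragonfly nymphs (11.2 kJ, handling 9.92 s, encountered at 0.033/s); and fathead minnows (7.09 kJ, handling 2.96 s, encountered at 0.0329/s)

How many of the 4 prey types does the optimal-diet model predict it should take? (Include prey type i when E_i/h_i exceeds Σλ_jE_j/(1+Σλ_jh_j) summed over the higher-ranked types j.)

Profitabilities (E/h, kJ/s): fathead minnows 2.4, dragonfly nymphs 1.13, crayfish 0.939, bluegill 0.806. Add prey in this order while the next type's profitability exceeds the intake rate on those already taken.
Rate on top 1: 0.2126. dragonfly nymphs: 1.13 > 0.2126 → include.
Rate on top 2: 0.4231. crayfish: 0.939 > 0.4231 → include.
Rate on top 3: 0.4869. bluegill: 0.806 > 0.4869 → include.
Optimal diet: fathead minnows, dragonfly nymphs, crayfish, bluegill — 4 of 4 types.

4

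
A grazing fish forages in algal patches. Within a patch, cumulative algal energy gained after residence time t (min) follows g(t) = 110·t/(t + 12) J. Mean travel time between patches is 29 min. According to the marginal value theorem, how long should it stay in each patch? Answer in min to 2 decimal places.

By the marginal value theorem, leave when the instantaneous gain rate g'(t) equals the habitat-wide average g(t)/(T + t).
g'(t) = 110·12/(t + 12)². Setting 110·12/(t+12)² = 110t/[(t+12)(29+t)] gives 12(29+t) = t(t+12), so t² = 12×29 = 348.
t* = √348 = 18.65 min.

18.65 min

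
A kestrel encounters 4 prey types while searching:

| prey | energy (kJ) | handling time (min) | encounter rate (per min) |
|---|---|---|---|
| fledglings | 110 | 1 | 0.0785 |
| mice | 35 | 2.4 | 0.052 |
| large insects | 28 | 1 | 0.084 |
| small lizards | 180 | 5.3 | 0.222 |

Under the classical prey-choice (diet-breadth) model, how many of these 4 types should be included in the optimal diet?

E/h in descending order: fledglings 110, small lizards 34, large insects 28, mice 14.6 kJ/min. The optimal diet is the largest prefix of this list for which every included type satisfies E_i/h_i > R on the types above it.
Rate on top 1: 8.006. small lizards: 34 > 8.006 → include.
Rate on top 2: 21.55. large insects: 28 > 21.55 → include.
Rate on top 3: 21.78. mice: 14.6 < 21.78 → exclude; stop.
Optimal diet: fledglings, small lizards, large insects — 3 of 4 types.

3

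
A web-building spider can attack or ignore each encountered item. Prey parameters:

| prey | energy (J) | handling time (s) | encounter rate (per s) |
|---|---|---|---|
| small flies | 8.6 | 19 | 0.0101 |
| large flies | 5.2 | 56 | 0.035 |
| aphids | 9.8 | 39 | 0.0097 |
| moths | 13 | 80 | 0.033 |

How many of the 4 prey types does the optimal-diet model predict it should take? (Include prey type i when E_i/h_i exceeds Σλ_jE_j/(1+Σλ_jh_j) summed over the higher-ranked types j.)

3

Rank by E/h (J/s): small flies 0.453, aphids 0.251, moths 0.163, large flies 0.0929. Include each in turn until the next type's E/h falls below the running intake rate.
Rate on top 1: 0.07288. aphids: 0.251 > 0.07288 → include.
Rate on top 2: 0.1159. moths: 0.163 > 0.1159 → include.
Rate on top 3: 0.1451. large flies: 0.0929 < 0.1451 → exclude; stop.
Optimal diet: small flies, aphids, moths — 3 of 4 types.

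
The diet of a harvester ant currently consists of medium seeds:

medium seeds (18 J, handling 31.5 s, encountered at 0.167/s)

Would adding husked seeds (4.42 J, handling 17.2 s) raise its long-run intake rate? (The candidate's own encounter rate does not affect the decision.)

On medium seeds alone, R = ΣλE/(1+Σλh) = 3.006/6.261 = 0.4802 J/s.
Profitability of husked seeds: 4.42/17.2 = 0.257 J/s.
0.257 < 0.4802, so adding husked seeds would lower the average — exclude it.

No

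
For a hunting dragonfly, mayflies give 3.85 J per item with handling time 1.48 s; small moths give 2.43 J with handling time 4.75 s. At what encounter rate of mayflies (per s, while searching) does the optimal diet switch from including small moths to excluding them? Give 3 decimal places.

0.165 per s

At the threshold, the rate on mayflies alone equals the profitability of small moths: λ·3.85/(1 + λ·1.48) = 2.43/4.75 = 0.5116.
Rearranging, λ(3.85 − 0.5116×1.48) = 0.5116, so λ = 0.5116/3.093 = 0.1654 per s.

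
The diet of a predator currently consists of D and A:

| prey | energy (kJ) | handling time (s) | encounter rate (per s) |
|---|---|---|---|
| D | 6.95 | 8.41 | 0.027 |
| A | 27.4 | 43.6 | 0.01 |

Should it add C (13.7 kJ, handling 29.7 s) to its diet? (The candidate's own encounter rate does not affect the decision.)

Yes

Intake rate on the current diet: R = (0.027×6.95 + 0.01×27.4) / (1 + 0.027×8.41 + 0.01×43.6) = 0.4617/1.663 = 0.2776 kJ/s.
C: E/h = 13.7/29.7 = 0.4613 kJ/s.
0.4613 > 0.2776, so adding C raises the average — include it.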